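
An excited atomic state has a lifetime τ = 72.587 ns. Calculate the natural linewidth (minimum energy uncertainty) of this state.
4.534 neV

Using the energy-time uncertainty principle:
ΔEΔt ≥ ℏ/2

The lifetime τ represents the time uncertainty Δt.
The natural linewidth (minimum energy uncertainty) is:

ΔE = ℏ/(2τ)
ΔE = (1.055e-34 J·s) / (2 × 7.259e-08 s)
ΔE = 7.264e-28 J = 4.534 neV

This natural linewidth limits the precision of spectroscopic measurements.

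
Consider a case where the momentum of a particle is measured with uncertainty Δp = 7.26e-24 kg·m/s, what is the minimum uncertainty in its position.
7.263 pm

Using the Heisenberg uncertainty principle:
ΔxΔp ≥ ℏ/2

The minimum uncertainty in position is:
Δx_min = ℏ/(2Δp)
Δx_min = (1.055e-34 J·s) / (2 × 7.260e-24 kg·m/s)
Δx_min = 7.263e-12 m = 7.263 pm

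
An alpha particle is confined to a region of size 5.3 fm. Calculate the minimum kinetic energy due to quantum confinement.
46.487 keV

Using the uncertainty principle:

1. Position uncertainty: Δx ≈ 5.300e-15 m
2. Minimum momentum uncertainty: Δp = ℏ/(2Δx) = 9.949e-21 kg·m/s
3. Minimum kinetic energy:
   KE = (Δp)²/(2m) = (9.949e-21)²/(2 × 6.645e-27 kg)
   KE = 7.448e-15 J = 46.487 keV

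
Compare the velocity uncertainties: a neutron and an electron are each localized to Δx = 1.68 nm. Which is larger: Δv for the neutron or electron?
The electron has the larger minimum velocity uncertainty, by a ratio of 1838.7.

For both particles, Δp_min = ℏ/(2Δx) = 3.139e-26 kg·m/s (same for both).

The velocity uncertainty is Δv = Δp/m:
- neutron: Δv = 3.139e-26 / 1.675e-27 = 1.874e+01 m/s = 18.739 m/s
- electron: Δv = 3.139e-26 / 9.109e-31 = 3.445e+04 m/s = 34.455 km/s

Ratio: 3.445e+04 / 1.874e+01 = 1838.7

The lighter particle has larger velocity uncertainty because Δv ∝ 1/m.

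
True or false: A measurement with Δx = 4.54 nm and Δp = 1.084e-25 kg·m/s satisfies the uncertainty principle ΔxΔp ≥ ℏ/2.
Yes, it satisfies the uncertainty principle.

Calculate the product ΔxΔp:
ΔxΔp = (4.540e-09 m) × (1.084e-25 kg·m/s)
ΔxΔp = 4.921e-34 J·s

Compare to the minimum allowed value ℏ/2:
ℏ/2 = 5.273e-35 J·s

Since ΔxΔp = 4.921e-34 J·s ≥ 5.273e-35 J·s = ℏ/2,
the measurement satisfies the uncertainty principle.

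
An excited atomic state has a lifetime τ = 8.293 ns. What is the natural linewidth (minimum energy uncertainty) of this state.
39.685 neV

Using the energy-time uncertainty principle:
ΔEΔt ≥ ℏ/2

The lifetime τ represents the time uncertainty Δt.
The natural linewidth (minimum energy uncertainty) is:

ΔE = ℏ/(2τ)
ΔE = (1.055e-34 J·s) / (2 × 8.293e-09 s)
ΔE = 6.358e-27 J = 39.685 neV

This natural linewidth limits the precision of spectroscopic measurements.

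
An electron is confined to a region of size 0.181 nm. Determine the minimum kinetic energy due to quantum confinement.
290.741 meV

Using the uncertainty principle:

1. Position uncertainty: Δx ≈ 1.810e-10 m
2. Minimum momentum uncertainty: Δp = ℏ/(2Δx) = 2.913e-25 kg·m/s
3. Minimum kinetic energy:
   KE = (Δp)²/(2m) = (2.913e-25)²/(2 × 9.109e-31 kg)
   KE = 4.658e-20 J = 290.741 meV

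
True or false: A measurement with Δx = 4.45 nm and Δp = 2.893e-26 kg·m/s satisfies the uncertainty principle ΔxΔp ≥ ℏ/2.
Yes, it satisfies the uncertainty principle.

Calculate the product ΔxΔp:
ΔxΔp = (4.450e-09 m) × (2.893e-26 kg·m/s)
ΔxΔp = 1.287e-34 J·s

Compare to the minimum allowed value ℏ/2:
ℏ/2 = 5.273e-35 J·s

Since ΔxΔp = 1.287e-34 J·s ≥ 5.273e-35 J·s = ℏ/2,
the measurement satisfies the uncertainty principle.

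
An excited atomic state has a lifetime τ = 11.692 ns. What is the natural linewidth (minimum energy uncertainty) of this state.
28.148 neV

Using the energy-time uncertainty principle:
ΔEΔt ≥ ℏ/2

The lifetime τ represents the time uncertainty Δt.
The natural linewidth (minimum energy uncertainty) is:

ΔE = ℏ/(2τ)
ΔE = (1.055e-34 J·s) / (2 × 1.169e-08 s)
ΔE = 4.510e-27 J = 28.148 neV

This natural linewidth limits the precision of spectroscopic measurements.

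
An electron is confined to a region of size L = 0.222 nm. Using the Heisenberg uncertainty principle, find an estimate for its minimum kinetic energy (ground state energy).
193.267 meV

Using the uncertainty principle to estimate ground state energy:

1. The position uncertainty is approximately the confinement size:
   Δx ≈ L = 2.220e-10 m

2. From ΔxΔp ≥ ℏ/2, the minimum momentum uncertainty is:
   Δp ≈ ℏ/(2L) = 2.375e-25 kg·m/s

3. The kinetic energy is approximately:
   KE ≈ (Δp)²/(2m) = (2.375e-25)²/(2 × 9.109e-31 kg)
   KE ≈ 3.096e-20 J = 193.267 meV

This is an order-of-magnitude estimate of the ground state energy.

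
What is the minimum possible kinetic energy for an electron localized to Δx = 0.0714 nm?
1.868 eV

Localizing a particle requires giving it sufficient momentum uncertainty:

1. From uncertainty principle: Δp ≥ ℏ/(2Δx)
   Δp_min = (1.055e-34 J·s) / (2 × 7.140e-11 m)
   Δp_min = 7.385e-25 kg·m/s

2. This momentum uncertainty corresponds to kinetic energy:
   KE ≈ (Δp)²/(2m) = (7.385e-25)²/(2 × 9.109e-31 kg)
   KE = 2.993e-19 J = 1.868 eV

Tighter localization requires more energy.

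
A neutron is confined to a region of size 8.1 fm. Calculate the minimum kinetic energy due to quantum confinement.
78.956 keV

Using the uncertainty principle:

1. Position uncertainty: Δx ≈ 8.100e-15 m
2. Minimum momentum uncertainty: Δp = ℏ/(2Δx) = 6.510e-21 kg·m/s
3. Minimum kinetic energy:
   KE = (Δp)²/(2m) = (6.510e-21)²/(2 × 1.675e-27 kg)
   KE = 1.265e-14 J = 78.956 keV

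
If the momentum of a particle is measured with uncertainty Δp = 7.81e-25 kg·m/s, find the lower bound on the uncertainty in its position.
67.514 pm

Using the Heisenberg uncertainty principle:
ΔxΔp ≥ ℏ/2

The minimum uncertainty in position is:
Δx_min = ℏ/(2Δp)
Δx_min = (1.055e-34 J·s) / (2 × 7.810e-25 kg·m/s)
Δx_min = 6.751e-11 m = 67.514 pm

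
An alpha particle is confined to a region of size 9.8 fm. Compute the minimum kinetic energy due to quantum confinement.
13.597 keV

Using the uncertainty principle:

1. Position uncertainty: Δx ≈ 9.800e-15 m
2. Minimum momentum uncertainty: Δp = ℏ/(2Δx) = 5.380e-21 kg·m/s
3. Minimum kinetic energy:
   KE = (Δp)²/(2m) = (5.380e-21)²/(2 × 6.645e-27 kg)
   KE = 2.178e-15 J = 13.597 keV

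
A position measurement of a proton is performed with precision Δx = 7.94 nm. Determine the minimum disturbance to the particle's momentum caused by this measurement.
6.641 × 10^-27 kg·m/s

The uncertainty principle implies that measuring position disturbs momentum:
ΔxΔp ≥ ℏ/2

When we measure position with precision Δx, we necessarily introduce a momentum uncertainty:
Δp ≥ ℏ/(2Δx)
Δp_min = (1.055e-34 J·s) / (2 × 7.940e-09 m)
Δp_min = 6.641e-27 kg·m/s

The more precisely we measure position, the greater the momentum disturbance.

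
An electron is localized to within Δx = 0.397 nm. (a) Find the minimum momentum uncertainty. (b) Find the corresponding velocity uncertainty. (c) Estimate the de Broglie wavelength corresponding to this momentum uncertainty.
(a) Δp_min = 1.328 × 10^-25 kg·m/s
(b) Δv_min = 145.803 km/s
(c) λ_dB = 4.989 nm

Step-by-step:

(a) From the uncertainty principle:
Δp_min = ℏ/(2Δx) = (1.055e-34 J·s)/(2 × 3.970e-10 m) = 1.328e-25 kg·m/s

(b) The velocity uncertainty:
Δv = Δp/m = (1.328e-25 kg·m/s)/(9.109e-31 kg) = 1.458e+05 m/s = 145.803 km/s

(c) The de Broglie wavelength for this momentum:
λ = h/p = (6.626e-34 J·s)/(1.328e-25 kg·m/s) = 4.989e-09 m = 4.989 nm

Note: The de Broglie wavelength is comparable to the localization size, as expected from wave-particle duality.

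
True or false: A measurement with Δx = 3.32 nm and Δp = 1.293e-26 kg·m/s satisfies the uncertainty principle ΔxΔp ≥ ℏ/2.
No, it violates the uncertainty principle (impossible measurement).

Calculate the product ΔxΔp:
ΔxΔp = (3.320e-09 m) × (1.293e-26 kg·m/s)
ΔxΔp = 4.293e-35 J·s

Compare to the minimum allowed value ℏ/2:
ℏ/2 = 5.273e-35 J·s

Since ΔxΔp = 4.293e-35 J·s < 5.273e-35 J·s = ℏ/2,
the measurement violates the uncertainty principle.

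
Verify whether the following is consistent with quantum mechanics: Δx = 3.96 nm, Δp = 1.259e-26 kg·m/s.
No, it violates the uncertainty principle (impossible measurement).

Calculate the product ΔxΔp:
ΔxΔp = (3.960e-09 m) × (1.259e-26 kg·m/s)
ΔxΔp = 4.986e-35 J·s

Compare to the minimum allowed value ℏ/2:
ℏ/2 = 5.273e-35 J·s

Since ΔxΔp = 4.986e-35 J·s < 5.273e-35 J·s = ℏ/2,
the measurement violates the uncertainty principle.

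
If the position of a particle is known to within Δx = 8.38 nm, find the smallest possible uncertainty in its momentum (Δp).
6.292 × 10^-27 kg·m/s

Using the Heisenberg uncertainty principle:
ΔxΔp ≥ ℏ/2

The minimum uncertainty in momentum is:
Δp_min = ℏ/(2Δx)
Δp_min = (1.055e-34 J·s) / (2 × 8.380e-09 m)
Δp_min = 6.292e-27 kg·m/s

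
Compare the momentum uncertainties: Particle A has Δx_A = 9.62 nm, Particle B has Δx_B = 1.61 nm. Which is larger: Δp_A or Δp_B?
Particle B has the larger minimum momentum uncertainty, by a factor of 5.98.

For each particle, the minimum momentum uncertainty is Δp_min = ℏ/(2Δx):

Particle A: Δp_A = ℏ/(2×9.620e-09 m) = 5.481e-27 kg·m/s
Particle B: Δp_B = ℏ/(2×1.610e-09 m) = 3.275e-26 kg·m/s

Ratio: Δp_B/Δp_A = 5.98

Since Δp_min ∝ 1/Δx, the particle with smaller position uncertainty (B) has larger momentum uncertainty.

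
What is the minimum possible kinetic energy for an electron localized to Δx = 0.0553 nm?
3.115 eV

Localizing a particle requires giving it sufficient momentum uncertainty:

1. From uncertainty principle: Δp ≥ ℏ/(2Δx)
   Δp_min = (1.055e-34 J·s) / (2 × 5.530e-11 m)
   Δp_min = 9.535e-25 kg·m/s

2. This momentum uncertainty corresponds to kinetic energy:
   KE ≈ (Δp)²/(2m) = (9.535e-25)²/(2 × 9.109e-31 kg)
   KE = 4.990e-19 J = 3.115 eV

Tighter localization requires more energy.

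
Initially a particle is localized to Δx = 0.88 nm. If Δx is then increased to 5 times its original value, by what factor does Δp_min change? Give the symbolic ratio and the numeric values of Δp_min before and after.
Original Δp_min = 5.992 × 10^-26 kg·m/s; new Δp'_min = 1.198 × 10^-26 kg·m/s; ratio Δp'_min/Δp_min = 1/5.

From the uncertainty principle ΔxΔp ≥ ℏ/2, the minimum momentum uncertainty is Δp_min = ℏ/(2Δx).

Original (Δx = 0.88 nm = 8.800e-10 m):
Δp_min = (1.055e-34 J·s)/(2 × 8.800e-10 m) = 5.992e-26 kg·m/s

When Δx → 5Δx:
Δp'_min = ℏ/(2 × 5Δx) = (1/5) × ℏ/(2Δx) = (1/5) × Δp_min
Δp'_min = 1/5 × 5.992e-26 kg·m/s = 1.198e-26 kg·m/s

Since Δp_min ∝ 1/Δx, when Δx is increased to 5 times its original value, Δp_min decreases to 1/5 of its original value.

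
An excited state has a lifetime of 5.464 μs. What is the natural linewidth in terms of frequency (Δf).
14.564 kHz

Using the energy-time uncertainty principle and E = hf:
ΔEΔt ≥ ℏ/2
hΔf·Δt ≥ ℏ/2

The minimum frequency uncertainty is:
Δf = ℏ/(2hτ) = 1/(4πτ)
Δf = 1/(4π × 5.464e-06 s)
Δf = 1.456e+04 Hz = 14.564 kHz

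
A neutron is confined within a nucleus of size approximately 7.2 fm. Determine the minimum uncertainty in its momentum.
7.323 × 10^-21 kg·m/s

Using the Heisenberg uncertainty principle:
ΔxΔp ≥ ℏ/2

With Δx ≈ L = 7.200e-15 m (the confinement size):
Δp_min = ℏ/(2Δx)
Δp_min = (1.055e-34 J·s) / (2 × 7.200e-15 m)
Δp_min = 7.323e-21 kg·m/s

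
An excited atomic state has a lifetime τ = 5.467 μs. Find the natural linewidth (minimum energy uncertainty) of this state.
60.199 peV

Using the energy-time uncertainty principle:
ΔEΔt ≥ ℏ/2

The lifetime τ represents the time uncertainty Δt.
The natural linewidth (minimum energy uncertainty) is:

ΔE = ℏ/(2τ)
ΔE = (1.055e-34 J·s) / (2 × 5.467e-06 s)
ΔE = 9.645e-30 J = 60.199 peV

This natural linewidth limits the precision of spectroscopic measurements.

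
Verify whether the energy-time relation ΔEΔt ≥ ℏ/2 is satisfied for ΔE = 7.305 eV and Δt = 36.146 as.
No, it violates the uncertainty relation.

Calculate the product ΔEΔt:
ΔE = 7.305 eV = 1.170e-18 J
ΔEΔt = (1.170e-18 J) × (3.615e-17 s)
ΔEΔt = 4.230e-35 J·s

Compare to the minimum allowed value ℏ/2:
ℏ/2 = 5.273e-35 J·s

Since ΔEΔt = 4.230e-35 J·s < 5.273e-35 J·s = ℏ/2,
this violates the uncertainty relation.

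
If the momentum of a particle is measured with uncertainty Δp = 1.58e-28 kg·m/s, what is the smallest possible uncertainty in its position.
333.725 nm

Using the Heisenberg uncertainty principle:
ΔxΔp ≥ ℏ/2

The minimum uncertainty in position is:
Δx_min = ℏ/(2Δp)
Δx_min = (1.055e-34 J·s) / (2 × 1.580e-28 kg·m/s)
Δx_min = 3.337e-07 m = 333.725 nm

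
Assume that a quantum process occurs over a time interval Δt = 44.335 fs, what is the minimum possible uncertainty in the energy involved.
7.423 meV

Using the energy-time uncertainty principle:
ΔEΔt ≥ ℏ/2

The minimum uncertainty in energy is:
ΔE_min = ℏ/(2Δt)
ΔE_min = (1.055e-34 J·s) / (2 × 4.434e-14 s)
ΔE_min = 1.189e-21 J = 7.423 meV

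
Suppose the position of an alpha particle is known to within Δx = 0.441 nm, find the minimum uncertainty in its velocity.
17.994 m/s

Using the Heisenberg uncertainty principle and Δp = mΔv:
ΔxΔp ≥ ℏ/2
Δx(mΔv) ≥ ℏ/2

The minimum uncertainty in velocity is:
Δv_min = ℏ/(2mΔx)
Δv_min = (1.055e-34 J·s) / (2 × 6.645e-27 kg × 4.410e-10 m)
Δv_min = 1.799e+01 m/s = 17.994 m/s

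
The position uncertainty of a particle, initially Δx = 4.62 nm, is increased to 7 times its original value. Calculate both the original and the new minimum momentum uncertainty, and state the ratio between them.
Original Δp_min = 1.141 × 10^-26 kg·m/s; new Δp'_min = 1.630 × 10^-27 kg·m/s; ratio Δp'_min/Δp_min = 1/7.

From the uncertainty principle ΔxΔp ≥ ℏ/2, the minimum momentum uncertainty is Δp_min = ℏ/(2Δx).

Original (Δx = 4.62 nm = 4.620e-09 m):
Δp_min = (1.055e-34 J·s)/(2 × 4.620e-09 m) = 1.141e-26 kg·m/s

When Δx → 7Δx:
Δp'_min = ℏ/(2 × 7Δx) = (1/7) × ℏ/(2Δx) = (1/7) × Δp_min
Δp'_min = 1/7 × 1.141e-26 kg·m/s = 1.630e-27 kg·m/s

Since Δp_min ∝ 1/Δx, when Δx is increased to 7 times its original value, Δp_min decreases to 1/7 of its original value.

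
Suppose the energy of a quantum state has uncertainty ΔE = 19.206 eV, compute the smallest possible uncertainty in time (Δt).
17.136 as

Using the energy-time uncertainty principle:
ΔEΔt ≥ ℏ/2

The minimum uncertainty in time is:
Δt_min = ℏ/(2ΔE)
Δt_min = (1.055e-34 J·s) / (2 × 3.077e-18 J)
Δt_min = 1.714e-17 s = 17.136 as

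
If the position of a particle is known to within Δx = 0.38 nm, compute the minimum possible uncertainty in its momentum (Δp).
1.388 × 10^-25 kg·m/s

Using the Heisenberg uncertainty principle:
ΔxΔp ≥ ℏ/2

The minimum uncertainty in momentum is:
Δp_min = ℏ/(2Δx)
Δp_min = (1.055e-34 J·s) / (2 × 3.800e-10 m)
Δp_min = 1.388e-25 kg·m/s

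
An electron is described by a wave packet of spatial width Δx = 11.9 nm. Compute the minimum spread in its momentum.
4.431 × 10^-27 kg·m/s

For a wave packet, the spatial width Δx and momentum spread Δp are related by the uncertainty principle:
ΔxΔp ≥ ℏ/2

The minimum momentum spread is:
Δp_min = ℏ/(2Δx)
Δp_min = (1.055e-34 J·s) / (2 × 1.190e-08 m)
Δp_min = 4.431e-27 kg·m/s

A wave packet cannot have both a well-defined position and well-defined momentum.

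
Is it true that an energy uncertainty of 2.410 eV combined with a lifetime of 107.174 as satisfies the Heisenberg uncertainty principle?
No, it violates the uncertainty relation.

Calculate the product ΔEΔt:
ΔE = 2.410 eV = 3.861e-19 J
ΔEΔt = (3.861e-19 J) × (1.072e-16 s)
ΔEΔt = 4.138e-35 J·s

Compare to the minimum allowed value ℏ/2:
ℏ/2 = 5.273e-35 J·s

Since ΔEΔt = 4.138e-35 J·s < 5.273e-35 J·s = ℏ/2,
this violates the uncertainty relation.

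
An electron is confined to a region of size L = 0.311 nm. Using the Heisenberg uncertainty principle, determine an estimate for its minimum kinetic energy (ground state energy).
98.479 meV

Using the uncertainty principle to estimate ground state energy:

1. The position uncertainty is approximately the confinement size:
   Δx ≈ L = 3.110e-10 m

2. From ΔxΔp ≥ ℏ/2, the minimum momentum uncertainty is:
   Δp ≈ ℏ/(2L) = 1.695e-25 kg·m/s

3. The kinetic energy is approximately:
   KE ≈ (Δp)²/(2m) = (1.695e-25)²/(2 × 9.109e-31 kg)
   KE ≈ 1.578e-20 J = 98.479 meV

This is an order-of-magnitude estimate of the ground state energy.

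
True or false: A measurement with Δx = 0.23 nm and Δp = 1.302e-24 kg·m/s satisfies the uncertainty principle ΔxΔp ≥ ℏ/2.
Yes, it satisfies the uncertainty principle.

Calculate the product ΔxΔp:
ΔxΔp = (2.300e-10 m) × (1.302e-24 kg·m/s)
ΔxΔp = 2.995e-34 J·s

Compare to the minimum allowed value ℏ/2:
ℏ/2 = 5.273e-35 J·s

Since ΔxΔp = 2.995e-34 J·s ≥ 5.273e-35 J·s = ℏ/2,
the measurement satisfies the uncertainty principle.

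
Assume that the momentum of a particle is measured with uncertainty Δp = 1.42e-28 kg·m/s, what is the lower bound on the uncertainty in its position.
371.328 nm

Using the Heisenberg uncertainty principle:
ΔxΔp ≥ ℏ/2

The minimum uncertainty in position is:
Δx_min = ℏ/(2Δp)
Δx_min = (1.055e-34 J·s) / (2 × 1.420e-28 kg·m/s)
Δx_min = 3.713e-07 m = 371.328 nm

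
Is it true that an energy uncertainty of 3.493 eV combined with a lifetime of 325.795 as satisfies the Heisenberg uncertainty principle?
Yes, it satisfies the uncertainty relation.

Calculate the product ΔEΔt:
ΔE = 3.493 eV = 5.596e-19 J
ΔEΔt = (5.596e-19 J) × (3.258e-16 s)
ΔEΔt = 1.823e-34 J·s

Compare to the minimum allowed value ℏ/2:
ℏ/2 = 5.273e-35 J·s

Since ΔEΔt = 1.823e-34 J·s ≥ 5.273e-35 J·s = ℏ/2,
this satisfies the uncertainty relation.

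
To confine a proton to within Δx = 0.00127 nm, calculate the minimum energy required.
3.216 eV

Localizing a particle requires giving it sufficient momentum uncertainty:

1. From uncertainty principle: Δp ≥ ℏ/(2Δx)
   Δp_min = (1.055e-34 J·s) / (2 × 1.270e-12 m)
   Δp_min = 4.152e-23 kg·m/s

2. This momentum uncertainty corresponds to kinetic energy:
   KE ≈ (Δp)²/(2m) = (4.152e-23)²/(2 × 1.673e-27 kg)
   KE = 5.153e-19 J = 3.216 eV

Tighter localization requires more energy.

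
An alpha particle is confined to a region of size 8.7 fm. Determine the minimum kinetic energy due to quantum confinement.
17.252 keV

Using the uncertainty principle:

1. Position uncertainty: Δx ≈ 8.700e-15 m
2. Minimum momentum uncertainty: Δp = ℏ/(2Δx) = 6.061e-21 kg·m/s
3. Minimum kinetic energy:
   KE = (Δp)²/(2m) = (6.061e-21)²/(2 × 6.645e-27 kg)
   KE = 2.764e-15 J = 17.252 keV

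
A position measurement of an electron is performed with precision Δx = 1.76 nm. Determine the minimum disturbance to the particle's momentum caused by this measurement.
2.996 × 10^-26 kg·m/s

The uncertainty principle implies that measuring position disturbs momentum:
ΔxΔp ≥ ℏ/2

When we measure position with precision Δx, we necessarily introduce a momentum uncertainty:
Δp ≥ ℏ/(2Δx)
Δp_min = (1.055e-34 J·s) / (2 × 1.760e-09 m)
Δp_min = 2.996e-26 kg·m/s

The more precisely we measure position, the greater the momentum disturbance.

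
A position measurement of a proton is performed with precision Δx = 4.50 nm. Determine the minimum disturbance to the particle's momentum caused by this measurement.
1.172 × 10^-26 kg·m/s

The uncertainty principle implies that measuring position disturbs momentum:
ΔxΔp ≥ ℏ/2

When we measure position with precision Δx, we necessarily introduce a momentum uncertainty:
Δp ≥ ℏ/(2Δx)
Δp_min = (1.055e-34 J·s) / (2 × 4.500e-09 m)
Δp_min = 1.172e-26 kg·m/s

The more precisely we measure position, the greater the momentum disturbance.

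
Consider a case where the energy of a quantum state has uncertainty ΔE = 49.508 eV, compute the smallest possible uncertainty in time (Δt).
6.648 as

Using the energy-time uncertainty principle:
ΔEΔt ≥ ℏ/2

The minimum uncertainty in time is:
Δt_min = ℏ/(2ΔE)
Δt_min = (1.055e-34 J·s) / (2 × 7.932e-18 J)
Δt_min = 6.648e-18 s = 6.648 as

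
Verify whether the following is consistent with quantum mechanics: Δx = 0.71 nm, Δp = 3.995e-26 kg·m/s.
No, it violates the uncertainty principle (impossible measurement).

Calculate the product ΔxΔp:
ΔxΔp = (7.100e-10 m) × (3.995e-26 kg·m/s)
ΔxΔp = 2.836e-35 J·s

Compare to the minimum allowed value ℏ/2:
ℏ/2 = 5.273e-35 J·s

Since ΔxΔp = 2.836e-35 J·s < 5.273e-35 J·s = ℏ/2,
the measurement violates the uncertainty principle.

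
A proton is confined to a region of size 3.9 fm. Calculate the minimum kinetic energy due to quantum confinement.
341.055 keV

Using the uncertainty principle:

1. Position uncertainty: Δx ≈ 3.900e-15 m
2. Minimum momentum uncertainty: Δp = ℏ/(2Δx) = 1.352e-20 kg·m/s
3. Minimum kinetic energy:
   KE = (Δp)²/(2m) = (1.352e-20)²/(2 × 1.673e-27 kg)
   KE = 5.464e-14 J = 341.055 keV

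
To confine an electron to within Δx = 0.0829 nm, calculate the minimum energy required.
1.386 eV

Localizing a particle requires giving it sufficient momentum uncertainty:

1. From uncertainty principle: Δp ≥ ℏ/(2Δx)
   Δp_min = (1.055e-34 J·s) / (2 × 8.290e-11 m)
   Δp_min = 6.361e-25 kg·m/s

2. This momentum uncertainty corresponds to kinetic energy:
   KE ≈ (Δp)²/(2m) = (6.361e-25)²/(2 × 9.109e-31 kg)
   KE = 2.221e-19 J = 1.386 eV

Tighter localization requires more energy.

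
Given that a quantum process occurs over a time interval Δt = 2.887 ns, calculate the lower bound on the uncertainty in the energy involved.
113.996 neV

Using the energy-time uncertainty principle:
ΔEΔt ≥ ℏ/2

The minimum uncertainty in energy is:
ΔE_min = ℏ/(2Δt)
ΔE_min = (1.055e-34 J·s) / (2 × 2.887e-09 s)
ΔE_min = 1.826e-26 J = 113.996 neV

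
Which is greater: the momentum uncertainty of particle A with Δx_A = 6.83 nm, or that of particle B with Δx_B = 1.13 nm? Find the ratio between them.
Particle B has the larger minimum momentum uncertainty, by a factor of 6.04.

For each particle, the minimum momentum uncertainty is Δp_min = ℏ/(2Δx):

Particle A: Δp_A = ℏ/(2×6.830e-09 m) = 7.720e-27 kg·m/s
Particle B: Δp_B = ℏ/(2×1.130e-09 m) = 4.666e-26 kg·m/s

Ratio: Δp_B/Δp_A = 6.04

Since Δp_min ∝ 1/Δx, the particle with smaller position uncertainty (B) has larger momentum uncertainty.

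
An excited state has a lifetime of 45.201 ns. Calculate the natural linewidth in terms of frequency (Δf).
1.761 MHz

Using the energy-time uncertainty principle and E = hf:
ΔEΔt ≥ ℏ/2
hΔf·Δt ≥ ℏ/2

The minimum frequency uncertainty is:
Δf = ℏ/(2hτ) = 1/(4πτ)
Δf = 1/(4π × 4.520e-08 s)
Δf = 1.761e+06 Hz = 1.761 MHz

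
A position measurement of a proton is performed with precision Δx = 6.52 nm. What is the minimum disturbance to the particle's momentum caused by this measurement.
8.087 × 10^-27 kg·m/s

The uncertainty principle implies that measuring position disturbs momentum:
ΔxΔp ≥ ℏ/2

When we measure position with precision Δx, we necessarily introduce a momentum uncertainty:
Δp ≥ ℏ/(2Δx)
Δp_min = (1.055e-34 J·s) / (2 × 6.520e-09 m)
Δp_min = 8.087e-27 kg·m/s

The more precisely we measure position, the greater the momentum disturbance.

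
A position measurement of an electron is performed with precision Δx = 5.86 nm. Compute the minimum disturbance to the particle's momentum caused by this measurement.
8.998 × 10^-27 kg·m/s

The uncertainty principle implies that measuring position disturbs momentum:
ΔxΔp ≥ ℏ/2

When we measure position with precision Δx, we necessarily introduce a momentum uncertainty:
Δp ≥ ℏ/(2Δx)
Δp_min = (1.055e-34 J·s) / (2 × 5.860e-09 m)
Δp_min = 8.998e-27 kg·m/s

The more precisely we measure position, the greater the momentum disturbance.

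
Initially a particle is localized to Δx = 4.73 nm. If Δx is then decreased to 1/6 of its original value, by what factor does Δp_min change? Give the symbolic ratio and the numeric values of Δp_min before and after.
Original Δp_min = 1.115 × 10^-26 kg·m/s; new Δp'_min = 6.689 × 10^-26 kg·m/s; ratio Δp'_min/Δp_min = 6.

From the uncertainty principle ΔxΔp ≥ ℏ/2, the minimum momentum uncertainty is Δp_min = ℏ/(2Δx).

Original (Δx = 4.73 nm = 4.730e-09 m):
Δp_min = (1.055e-34 J·s)/(2 × 4.730e-09 m) = 1.115e-26 kg·m/s

When Δx → (1/6)Δx:
Δp'_min = ℏ/(2 × (1/6)Δx) = 6 × ℏ/(2Δx) = 6 × Δp_min
Δp'_min = 6 × 1.115e-26 kg·m/s = 6.689e-26 kg·m/s

Since Δp_min ∝ 1/Δx, when Δx is decreased to 1/6 of its original value, Δp_min increases to 6 times its original value.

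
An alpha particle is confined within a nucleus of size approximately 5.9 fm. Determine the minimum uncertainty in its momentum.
8.937 × 10^-21 kg·m/s

Using the Heisenberg uncertainty principle:
ΔxΔp ≥ ℏ/2

With Δx ≈ L = 5.900e-15 m (the confinement size):
Δp_min = ℏ/(2Δx)
Δp_min = (1.055e-34 J·s) / (2 × 5.900e-15 m)
Δp_min = 8.937e-21 kg·m/s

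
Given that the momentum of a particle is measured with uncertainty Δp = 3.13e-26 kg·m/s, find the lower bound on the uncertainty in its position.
1.685 nm

Using the Heisenberg uncertainty principle:
ΔxΔp ≥ ℏ/2

The minimum uncertainty in position is:
Δx_min = ℏ/(2Δp)
Δx_min = (1.055e-34 J·s) / (2 × 3.130e-26 kg·m/s)
Δx_min = 1.685e-09 m = 1.685 nm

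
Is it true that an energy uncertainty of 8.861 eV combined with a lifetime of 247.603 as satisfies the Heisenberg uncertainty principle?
Yes, it satisfies the uncertainty relation.

Calculate the product ΔEΔt:
ΔE = 8.861 eV = 1.420e-18 J
ΔEΔt = (1.420e-18 J) × (2.476e-16 s)
ΔEΔt = 3.515e-34 J·s

Compare to the minimum allowed value ℏ/2:
ℏ/2 = 5.273e-35 J·s

Since ΔEΔt = 3.515e-34 J·s ≥ 5.273e-35 J·s = ℏ/2,
this satisfies the uncertainty relation.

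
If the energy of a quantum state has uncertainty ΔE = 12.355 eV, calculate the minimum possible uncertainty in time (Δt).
26.637 as

Using the energy-time uncertainty principle:
ΔEΔt ≥ ℏ/2

The minimum uncertainty in time is:
Δt_min = ℏ/(2ΔE)
Δt_min = (1.055e-34 J·s) / (2 × 1.979e-18 J)
Δt_min = 2.664e-17 s = 26.637 as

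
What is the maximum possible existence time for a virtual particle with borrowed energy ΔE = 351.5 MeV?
9.363 × 10^-25 s

Using the energy-time uncertainty principle:
ΔEΔt ≥ ℏ/2

For a virtual particle borrowing energy ΔE, the maximum lifetime is:
Δt_max = ℏ/(2ΔE)

Converting energy:
ΔE = 351.5 MeV = 5.632e-11 J

Δt_max = (1.055e-34 J·s) / (2 × 5.632e-11 J)
Δt_max = 9.363e-25 s = 9.363 × 10^-25 s

Virtual particles with higher borrowed energy exist for shorter times.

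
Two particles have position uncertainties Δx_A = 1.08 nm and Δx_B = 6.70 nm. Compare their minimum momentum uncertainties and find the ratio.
Particle A has the larger minimum momentum uncertainty, by a factor of 6.20.

For each particle, the minimum momentum uncertainty is Δp_min = ℏ/(2Δx):

Particle A: Δp_A = ℏ/(2×1.080e-09 m) = 4.882e-26 kg·m/s
Particle B: Δp_B = ℏ/(2×6.700e-09 m) = 7.870e-27 kg·m/s

Ratio: Δp_A/Δp_B = 6.20

Since Δp_min ∝ 1/Δx, the particle with smaller position uncertainty (A) has larger momentum uncertainty.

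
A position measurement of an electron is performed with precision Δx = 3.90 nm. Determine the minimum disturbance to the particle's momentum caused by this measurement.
1.352 × 10^-26 kg·m/s

The uncertainty principle implies that measuring position disturbs momentum:
ΔxΔp ≥ ℏ/2

When we measure position with precision Δx, we necessarily introduce a momentum uncertainty:
Δp ≥ ℏ/(2Δx)
Δp_min = (1.055e-34 J·s) / (2 × 3.900e-09 m)
Δp_min = 1.352e-26 kg·m/s

The more precisely we measure position, the greater the momentum disturbance.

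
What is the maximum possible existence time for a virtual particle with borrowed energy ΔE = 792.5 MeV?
4.153 × 10^-25 s

Using the energy-time uncertainty principle:
ΔEΔt ≥ ℏ/2

For a virtual particle borrowing energy ΔE, the maximum lifetime is:
Δt_max = ℏ/(2ΔE)

Converting energy:
ΔE = 792.5 MeV = 1.270e-10 J

Δt_max = (1.055e-34 J·s) / (2 × 1.270e-10 J)
Δt_max = 4.153e-25 s = 4.153 × 10^-25 s

Virtual particles with higher borrowed energy exist for shorter times.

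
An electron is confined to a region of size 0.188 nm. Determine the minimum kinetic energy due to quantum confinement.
269.493 meV

Using the uncertainty principle:

1. Position uncertainty: Δx ≈ 1.880e-10 m
2. Minimum momentum uncertainty: Δp = ℏ/(2Δx) = 2.805e-25 kg·m/s
3. Minimum kinetic energy:
   KE = (Δp)²/(2m) = (2.805e-25)²/(2 × 9.109e-31 kg)
   KE = 4.318e-20 J = 269.493 meV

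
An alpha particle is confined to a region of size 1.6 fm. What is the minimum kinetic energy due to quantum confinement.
510.081 keV

Using the uncertainty principle:

1. Position uncertainty: Δx ≈ 1.600e-15 m
2. Minimum momentum uncertainty: Δp = ℏ/(2Δx) = 3.296e-20 kg·m/s
3. Minimum kinetic energy:
   KE = (Δp)²/(2m) = (3.296e-20)²/(2 × 6.645e-27 kg)
   KE = 8.172e-14 J = 510.081 keV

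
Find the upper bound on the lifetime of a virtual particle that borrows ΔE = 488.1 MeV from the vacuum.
6.743 × 10^-25 s

Using the energy-time uncertainty principle:
ΔEΔt ≥ ℏ/2

For a virtual particle borrowing energy ΔE, the maximum lifetime is:
Δt_max = ℏ/(2ΔE)

Converting energy:
ΔE = 488.1 MeV = 7.820e-11 J

Δt_max = (1.055e-34 J·s) / (2 × 7.820e-11 J)
Δt_max = 6.743e-25 s = 6.743 × 10^-25 s

Virtual particles with higher borrowed energy exist for shorter times.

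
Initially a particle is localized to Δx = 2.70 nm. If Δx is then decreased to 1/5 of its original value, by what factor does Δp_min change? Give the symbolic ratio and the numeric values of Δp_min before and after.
Original Δp_min = 1.953 × 10^-26 kg·m/s; new Δp'_min = 9.765 × 10^-26 kg·m/s; ratio Δp'_min/Δp_min = 5.

From the uncertainty principle ΔxΔp ≥ ℏ/2, the minimum momentum uncertainty is Δp_min = ℏ/(2Δx).

Original (Δx = 2.70 nm = 2.700e-09 m):
Δp_min = (1.055e-34 J·s)/(2 × 2.700e-09 m) = 1.953e-26 kg·m/s

When Δx → (1/5)Δx:
Δp'_min = ℏ/(2 × (1/5)Δx) = 5 × ℏ/(2Δx) = 5 × Δp_min
Δp'_min = 5 × 1.953e-26 kg·m/s = 9.765e-26 kg·m/s

Since Δp_min ∝ 1/Δx, when Δx is decreased to 1/5 of its original value, Δp_min increases to 5 times its original value.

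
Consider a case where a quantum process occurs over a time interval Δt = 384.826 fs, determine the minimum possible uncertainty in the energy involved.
855.207 μeV

Using the energy-time uncertainty principle:
ΔEΔt ≥ ℏ/2

The minimum uncertainty in energy is:
ΔE_min = ℏ/(2Δt)
ΔE_min = (1.055e-34 J·s) / (2 × 3.848e-13 s)
ΔE_min = 1.370e-22 J = 855.207 μeV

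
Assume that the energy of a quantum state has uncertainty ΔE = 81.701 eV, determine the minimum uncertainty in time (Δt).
4.028 as

Using the energy-time uncertainty principle:
ΔEΔt ≥ ℏ/2

The minimum uncertainty in time is:
Δt_min = ℏ/(2ΔE)
Δt_min = (1.055e-34 J·s) / (2 × 1.309e-17 J)
Δt_min = 4.028e-18 s = 4.028 as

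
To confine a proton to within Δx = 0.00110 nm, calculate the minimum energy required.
4.287 eV

Localizing a particle requires giving it sufficient momentum uncertainty:

1. From uncertainty principle: Δp ≥ ℏ/(2Δx)
   Δp_min = (1.055e-34 J·s) / (2 × 1.100e-12 m)
   Δp_min = 4.794e-23 kg·m/s

2. This momentum uncertainty corresponds to kinetic energy:
   KE ≈ (Δp)²/(2m) = (4.794e-23)²/(2 × 1.673e-27 kg)
   KE = 6.869e-19 J = 4.287 eV

Tighter localization requires more energy.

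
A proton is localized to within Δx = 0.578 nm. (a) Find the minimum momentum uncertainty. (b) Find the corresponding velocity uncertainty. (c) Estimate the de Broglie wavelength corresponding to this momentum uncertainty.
(a) Δp_min = 9.123 × 10^-26 kg·m/s
(b) Δv_min = 54.541 m/s
(c) λ_dB = 7.263 nm

Step-by-step:

(a) From the uncertainty principle:
Δp_min = ℏ/(2Δx) = (1.055e-34 J·s)/(2 × 5.780e-10 m) = 9.123e-26 kg·m/s

(b) The velocity uncertainty:
Δv = Δp/m = (9.123e-26 kg·m/s)/(1.673e-27 kg) = 5.454e+01 m/s = 54.541 m/s

(c) The de Broglie wavelength for this momentum:
λ = h/p = (6.626e-34 J·s)/(9.123e-26 kg·m/s) = 7.263e-09 m = 7.263 nm

Note: The de Broglie wavelength is comparable to the localization size, as expected from wave-particle duality.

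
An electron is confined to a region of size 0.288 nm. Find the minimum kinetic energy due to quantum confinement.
114.836 meV

Using the uncertainty principle:

1. Position uncertainty: Δx ≈ 2.880e-10 m
2. Minimum momentum uncertainty: Δp = ℏ/(2Δx) = 1.831e-25 kg·m/s
3. Minimum kinetic energy:
   KE = (Δp)²/(2m) = (1.831e-25)²/(2 × 9.109e-31 kg)
   KE = 1.840e-20 J = 114.836 meV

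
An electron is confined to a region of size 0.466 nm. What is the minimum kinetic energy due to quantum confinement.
43.862 meV

Using the uncertainty principle:

1. Position uncertainty: Δx ≈ 4.660e-10 m
2. Minimum momentum uncertainty: Δp = ℏ/(2Δx) = 1.132e-25 kg·m/s
3. Minimum kinetic energy:
   KE = (Δp)²/(2m) = (1.132e-25)²/(2 × 9.109e-31 kg)
   KE = 7.028e-21 J = 43.862 meV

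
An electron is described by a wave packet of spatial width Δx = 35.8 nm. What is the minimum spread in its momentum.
1.473 × 10^-27 kg·m/s

For a wave packet, the spatial width Δx and momentum spread Δp are related by the uncertainty principle:
ΔxΔp ≥ ℏ/2

The minimum momentum spread is:
Δp_min = ℏ/(2Δx)
Δp_min = (1.055e-34 J·s) / (2 × 3.580e-08 m)
Δp_min = 1.473e-27 kg·m/s

A wave packet cannot have both a well-defined position and well-defined momentum.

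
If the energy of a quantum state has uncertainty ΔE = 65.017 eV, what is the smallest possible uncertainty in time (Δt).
5.062 as

Using the energy-time uncertainty principle:
ΔEΔt ≥ ℏ/2

The minimum uncertainty in time is:
Δt_min = ℏ/(2ΔE)
Δt_min = (1.055e-34 J·s) / (2 × 1.042e-17 J)
Δt_min = 5.062e-18 s = 5.062 as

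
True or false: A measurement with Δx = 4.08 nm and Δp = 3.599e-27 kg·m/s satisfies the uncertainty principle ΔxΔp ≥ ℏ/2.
No, it violates the uncertainty principle (impossible measurement).

Calculate the product ΔxΔp:
ΔxΔp = (4.080e-09 m) × (3.599e-27 kg·m/s)
ΔxΔp = 1.468e-35 J·s

Compare to the minimum allowed value ℏ/2:
ℏ/2 = 5.273e-35 J·s

Since ΔxΔp = 1.468e-35 J·s < 5.273e-35 J·s = ℏ/2,
the measurement violates the uncertainty principle.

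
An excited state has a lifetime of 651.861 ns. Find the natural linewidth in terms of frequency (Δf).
122.077 kHz

Using the energy-time uncertainty principle and E = hf:
ΔEΔt ≥ ℏ/2
hΔf·Δt ≥ ℏ/2

The minimum frequency uncertainty is:
Δf = ℏ/(2hτ) = 1/(4πτ)
Δf = 1/(4π × 6.519e-07 s)
Δf = 1.221e+05 Hz = 122.077 kHz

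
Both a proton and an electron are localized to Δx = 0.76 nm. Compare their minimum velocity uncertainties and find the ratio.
The electron has the larger minimum velocity uncertainty, by a ratio of 1836.2.

For both particles, Δp_min = ℏ/(2Δx) = 6.938e-26 kg·m/s (same for both).

The velocity uncertainty is Δv = Δp/m:
- proton: Δv = 6.938e-26 / 1.673e-27 = 4.148e+01 m/s = 41.480 m/s
- electron: Δv = 6.938e-26 / 9.109e-31 = 7.616e+04 m/s = 76.163 km/s

Ratio: 7.616e+04 / 4.148e+01 = 1836.2

The lighter particle has larger velocity uncertainty because Δv ∝ 1/m.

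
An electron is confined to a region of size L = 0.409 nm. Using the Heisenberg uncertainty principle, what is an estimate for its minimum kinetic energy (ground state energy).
56.940 meV

Using the uncertainty principle to estimate ground state energy:

1. The position uncertainty is approximately the confinement size:
   Δx ≈ L = 4.090e-10 m

2. From ΔxΔp ≥ ℏ/2, the minimum momentum uncertainty is:
   Δp ≈ ℏ/(2L) = 1.289e-25 kg·m/s

3. The kinetic energy is approximately:
   KE ≈ (Δp)²/(2m) = (1.289e-25)²/(2 × 9.109e-31 kg)
   KE ≈ 9.123e-21 J = 56.940 meV

This is an order-of-magnitude estimate of the ground state energy.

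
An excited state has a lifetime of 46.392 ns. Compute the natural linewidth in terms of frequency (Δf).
1.715 MHz

Using the energy-time uncertainty principle and E = hf:
ΔEΔt ≥ ℏ/2
hΔf·Δt ≥ ℏ/2

The minimum frequency uncertainty is:
Δf = ℏ/(2hτ) = 1/(4πτ)
Δf = 1/(4π × 4.639e-08 s)
Δf = 1.715e+06 Hz = 1.715 MHz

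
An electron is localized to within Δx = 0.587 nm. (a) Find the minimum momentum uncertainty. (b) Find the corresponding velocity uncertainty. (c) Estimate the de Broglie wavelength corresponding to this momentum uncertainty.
(a) Δp_min = 8.983 × 10^-26 kg·m/s
(b) Δv_min = 98.610 km/s
(c) λ_dB = 7.376 nm

Step-by-step:

(a) From the uncertainty principle:
Δp_min = ℏ/(2Δx) = (1.055e-34 J·s)/(2 × 5.870e-10 m) = 8.983e-26 kg·m/s

(b) The velocity uncertainty:
Δv = Δp/m = (8.983e-26 kg·m/s)/(9.109e-31 kg) = 9.861e+04 m/s = 98.610 km/s

(c) The de Broglie wavelength for this momentum:
λ = h/p = (6.626e-34 J·s)/(8.983e-26 kg·m/s) = 7.376e-09 m = 7.376 nm

Note: The de Broglie wavelength is comparable to the localization size, as expected from wave-particle duality.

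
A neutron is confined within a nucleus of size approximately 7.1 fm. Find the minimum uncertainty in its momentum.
7.427 × 10^-21 kg·m/s

Using the Heisenberg uncertainty principle:
ΔxΔp ≥ ℏ/2

With Δx ≈ L = 7.100e-15 m (the confinement size):
Δp_min = ℏ/(2Δx)
Δp_min = (1.055e-34 J·s) / (2 × 7.100e-15 m)
Δp_min = 7.427e-21 kg·m/s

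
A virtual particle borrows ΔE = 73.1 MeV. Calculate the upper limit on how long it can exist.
4.502 ys

Using the energy-time uncertainty principle:
ΔEΔt ≥ ℏ/2

For a virtual particle borrowing energy ΔE, the maximum lifetime is:
Δt_max = ℏ/(2ΔE)

Converting energy:
ΔE = 73.1 MeV = 1.171e-11 J

Δt_max = (1.055e-34 J·s) / (2 × 1.171e-11 J)
Δt_max = 4.502e-24 s = 4.502 ys

Virtual particles with higher borrowed energy exist for shorter times.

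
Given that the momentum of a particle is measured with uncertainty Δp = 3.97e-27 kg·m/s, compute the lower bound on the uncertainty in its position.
13.282 nm

Using the Heisenberg uncertainty principle:
ΔxΔp ≥ ℏ/2

The minimum uncertainty in position is:
Δx_min = ℏ/(2Δp)
Δx_min = (1.055e-34 J·s) / (2 × 3.970e-27 kg·m/s)
Δx_min = 1.328e-08 m = 13.282 nm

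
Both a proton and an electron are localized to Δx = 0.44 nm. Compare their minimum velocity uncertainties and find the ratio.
The electron has the larger minimum velocity uncertainty, by a ratio of 1836.2.

For both particles, Δp_min = ℏ/(2Δx) = 1.198e-25 kg·m/s (same for both).

The velocity uncertainty is Δv = Δp/m:
- proton: Δv = 1.198e-25 / 1.673e-27 = 7.165e+01 m/s = 71.647 m/s
- electron: Δv = 1.198e-25 / 9.109e-31 = 1.316e+05 m/s = 131.554 km/s

Ratio: 1.316e+05 / 7.165e+01 = 1836.2

The lighter particle has larger velocity uncertainty because Δv ∝ 1/m.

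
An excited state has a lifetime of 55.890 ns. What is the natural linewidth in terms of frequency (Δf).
1.424 MHz

Using the energy-time uncertainty principle and E = hf:
ΔEΔt ≥ ℏ/2
hΔf·Δt ≥ ℏ/2

The minimum frequency uncertainty is:
Δf = ℏ/(2hτ) = 1/(4πτ)
Δf = 1/(4π × 5.589e-08 s)
Δf = 1.424e+06 Hz = 1.424 MHz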